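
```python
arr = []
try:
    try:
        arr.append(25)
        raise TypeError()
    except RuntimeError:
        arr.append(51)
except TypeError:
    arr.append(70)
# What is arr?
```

Step-by-step execution trace:
1. Inner try: `arr.append(25)` → arr = [25].
2. `raise TypeError()` raises TypeError.
3. Inner `except RuntimeError` does not match TypeError; exception propagates to outer try.
4. Outer `except TypeError` matches → `arr.append(70)` → arr = [25, 70].
Result: [25, 70]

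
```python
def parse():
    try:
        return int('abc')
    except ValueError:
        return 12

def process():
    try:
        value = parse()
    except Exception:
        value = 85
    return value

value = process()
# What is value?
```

Step-by-step execution trace:
1. `process()` calls `parse()`.
2. In parse: `int('abc')` raises ValueError; `except ValueError` catches it → returns 12.
3. In process: `value = parse()` → value = 12. No exception reaches process.
4. `except Exception` is skipped; process returns 12.
5. value = 12.
Result: 12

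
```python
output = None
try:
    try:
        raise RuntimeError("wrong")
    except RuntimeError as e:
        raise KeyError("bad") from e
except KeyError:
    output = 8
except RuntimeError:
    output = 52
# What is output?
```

Step-by-step execution trace:
1. Inner try raises RuntimeError; inner `except RuntimeError as e` catches it.
2. `raise KeyError(...) from e` raises KeyError (RuntimeError is attached as __cause__, but only KeyError is active).
3. Outer `except KeyError` matches → output = 8.
4. `except RuntimeError` is not reached.
Result: 8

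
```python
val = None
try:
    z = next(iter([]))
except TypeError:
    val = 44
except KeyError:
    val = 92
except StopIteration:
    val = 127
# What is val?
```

Step-by-step execution trace:
1. `z = next(iter([]))` raises StopIteration.
2. `except TypeError` does not match StopIteration; skipped.
3. `except KeyError` does not match StopIteration; skipped.
4. `except StopIteration` matches → val = 127.
Result: 127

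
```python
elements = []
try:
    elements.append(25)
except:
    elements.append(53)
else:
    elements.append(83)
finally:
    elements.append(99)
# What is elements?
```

Step-by-step execution trace:
1. try: `elements.append(25)` → elements = [25]. No exception raised.
2. `except` is skipped.
3. `else` runs: `elements.append(83)` → elements = [25, 83].
4. `finally` always runs: `elements.append(99)` → elements = [25, 83, 99].
Result: [25, 83, 99]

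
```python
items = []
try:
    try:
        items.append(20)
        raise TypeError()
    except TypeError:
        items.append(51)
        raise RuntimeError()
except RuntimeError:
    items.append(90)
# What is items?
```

Step-by-step execution trace:
1. Inner try: `items.append(20)` → items = [20].
2. `raise TypeError()` raises TypeError.
3. Inner `except TypeError` matches → `items.append(51)` → items = [20, 51].
4. `raise RuntimeError()` raises RuntimeError; propagates to outer try.
5. Outer `except RuntimeError` matches → `items.append(90)` → items = [20, 51, 90].
Result: [20, 51, 90]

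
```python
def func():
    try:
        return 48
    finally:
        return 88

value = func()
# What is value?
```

Step-by-step execution trace:
1. `func()` enters try: `return 48` sets pending return value 48.
2. Before returning, `finally: return 88` runs and overrides the pending return.
3. func() returns 88 → value = 88.
Result: 88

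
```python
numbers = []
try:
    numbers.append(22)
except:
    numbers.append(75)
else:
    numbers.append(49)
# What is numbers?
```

Step-by-step execution trace:
1. try: `numbers.append(22)` → numbers = [22]. No exception raised.
2. `except` is skipped.
3. `else` runs (try completed without exception): `numbers.append(49)` → numbers = [22, 49].
Result: [22, 49]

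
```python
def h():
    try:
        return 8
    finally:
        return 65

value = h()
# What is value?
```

Step-by-step execution trace:
1. `h()` enters try: `return 8` sets pending return value 8.
2. Before returning, `finally: return 65` runs and overrides the pending return.
3. h() returns 65 → value = 65.
Result: 65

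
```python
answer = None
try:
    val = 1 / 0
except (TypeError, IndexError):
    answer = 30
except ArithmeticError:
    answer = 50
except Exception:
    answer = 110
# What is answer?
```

Step-by-step execution trace:
1. `val = 1 / 0` raises ZeroDivisionError.
2. `except (TypeError, IndexError)` does not match ZeroDivisionError; skipped.
3. `except ArithmeticError` matches (ZeroDivisionError is a subclass of ArithmeticError) → answer = 50.
4. `except Exception` is not reached.
Result: 50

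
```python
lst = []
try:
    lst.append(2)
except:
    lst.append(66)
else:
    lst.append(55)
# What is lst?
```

Step-by-step execution trace:
1. try: `lst.append(2)` → lst = [2]. No exception raised.
2. `except` is skipped.
3. `else` runs (try completed without exception): `lst.append(55)` → lst = [2, 55].
Result: [2, 55]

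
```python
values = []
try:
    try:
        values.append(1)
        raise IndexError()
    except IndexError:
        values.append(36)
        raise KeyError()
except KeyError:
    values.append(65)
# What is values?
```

Step-by-step execution trace:
1. Inner try: `values.append(1)` → values = [1].
2. `raise IndexError()` raises IndexError.
3. Inner `except IndexError` matches → `values.append(36)` → values = [1, 36].
4. `raise KeyError()` raises KeyError; propagates to outer try.
5. Outer `except KeyError` matches → `values.append(65)` → values = [1, 36, 65].
Result: [1, 36, 65]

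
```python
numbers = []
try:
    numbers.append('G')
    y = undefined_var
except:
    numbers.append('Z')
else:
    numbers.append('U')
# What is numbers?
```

Step-by-step execution trace:
1. try: `numbers.append('G')` → numbers = ['G'].
2. `y = undefined_var` raises NameError.
3. bare `except` matches → `numbers.append('Z')` → numbers = ['G', 'Z'].
4. `else` is skipped (an exception was raised).
Result: ['G', 'Z']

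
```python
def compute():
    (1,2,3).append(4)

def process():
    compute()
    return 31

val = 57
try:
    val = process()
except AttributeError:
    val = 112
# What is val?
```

Step-by-step execution trace:
1. val starts at 57.
2. try: `process()` calls `compute()`.
3. `compute()` evaluates `(1,2,3).append(4)`, which raises AttributeError; it propagates through process (uncaught).
4. `return 31` in process is not reached; the assignment to val does not complete.
5. `except AttributeError` matches → val = 112.
Result: 112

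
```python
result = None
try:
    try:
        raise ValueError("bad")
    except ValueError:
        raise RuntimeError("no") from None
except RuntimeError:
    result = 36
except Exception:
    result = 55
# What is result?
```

Step-by-step execution trace:
1. Inner try raises ValueError; inner `except ValueError` catches it.
2. `raise RuntimeError(...) from None` raises RuntimeError (from None suppresses __context__, but the active exception is still RuntimeError).
3. Outer `except RuntimeError` matches → result = 36.
4. `except Exception` is not reached.
Result: 36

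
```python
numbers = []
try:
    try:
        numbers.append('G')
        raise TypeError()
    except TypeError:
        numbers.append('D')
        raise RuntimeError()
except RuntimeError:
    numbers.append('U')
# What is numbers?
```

Step-by-step execution trace:
1. Inner try: `numbers.append('G')` → numbers = ['G'].
2. `raise TypeError()` raises TypeError.
3. Inner `except TypeError` matches → `numbers.append('D')` → numbers = ['G', 'D'].
4. `raise RuntimeError()` raises RuntimeError; propagates to outer try.
5. Outer `except RuntimeError` matches → `numbers.append('U')` → numbers = ['G', 'D', 'U'].
Result: ['G', 'D', 'U']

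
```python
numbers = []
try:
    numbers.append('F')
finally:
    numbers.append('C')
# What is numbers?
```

Step-by-step execution trace:
1. try: `numbers.append('F')` → numbers = ['F'].
2. The try body completes without raising.
3. finally always runs: `numbers.append('C')` → numbers = ['F', 'C'].
Result: ['F', 'C']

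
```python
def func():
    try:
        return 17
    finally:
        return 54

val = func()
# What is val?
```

Step-by-step execution trace:
1. `func()` enters try: `return 17` sets pending return value 17.
2. Before returning, `finally: return 54` runs and overrides the pending return.
3. func() returns 54 → val = 54.
Result: 54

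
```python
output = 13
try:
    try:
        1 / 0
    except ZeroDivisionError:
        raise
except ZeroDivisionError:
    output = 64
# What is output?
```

Step-by-step execution trace:
1. Inner try: `1 / 0` raises ZeroDivisionError.
2. Inner `except ZeroDivisionError` matches; bare `raise` re-raises the same ZeroDivisionError.
3. Outer `except ZeroDivisionError` matches → output = 64.
Result: 64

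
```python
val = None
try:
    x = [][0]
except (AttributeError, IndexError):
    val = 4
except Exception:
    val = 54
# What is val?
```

Step-by-step execution trace:
1. `x = [][0]` raises IndexError.
2. `except (AttributeError, IndexError)` matches (IndexError is in the tuple) → val = 4.
3. `except Exception` is not reached.
Result: 4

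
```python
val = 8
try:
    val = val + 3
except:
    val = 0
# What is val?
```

Step-by-step execution trace:
1. val starts at 8.
2. try: `val = val + 3` → val = 11. No exception raised.
3. `except` is skipped.
Result: 11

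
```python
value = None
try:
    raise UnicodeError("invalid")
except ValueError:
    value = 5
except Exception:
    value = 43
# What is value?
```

Step-by-step execution trace:
1. `raise UnicodeError(...)` raises UnicodeError.
2. `except ValueError` matches (UnicodeError is a subclass of ValueError) → value = 5.
3. `except Exception` is not reached.
Result: 5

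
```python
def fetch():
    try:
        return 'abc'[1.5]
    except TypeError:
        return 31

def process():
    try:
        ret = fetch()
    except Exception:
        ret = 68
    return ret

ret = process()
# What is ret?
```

Step-by-step execution trace:
1. `process()` calls `fetch()`.
2. In fetch: `'abc'[1.5]` raises TypeError; `except TypeError` catches it → returns 31.
3. In process: `ret = fetch()` → ret = 31. No exception reaches process.
4. `except Exception` is skipped; process returns 31.
5. ret = 31.
Result: 31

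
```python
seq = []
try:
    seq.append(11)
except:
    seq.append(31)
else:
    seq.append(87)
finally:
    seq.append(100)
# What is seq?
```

Step-by-step execution trace:
1. try: `seq.append(11)` → seq = [11]. No exception raised.
2. `except` is skipped.
3. `else` runs: `seq.append(87)` → seq = [11, 87].
4. `finally` always runs: `seq.append(100)` → seq = [11, 87, 100].
Result: [11, 87, 100]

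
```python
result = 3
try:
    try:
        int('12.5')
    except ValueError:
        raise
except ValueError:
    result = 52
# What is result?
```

Step-by-step execution trace:
1. Inner try: `int('12.5')` raises ValueError.
2. Inner `except ValueError` matches; bare `raise` re-raises the same ValueError.
3. Outer `except ValueError` matches → result = 52.
Result: 52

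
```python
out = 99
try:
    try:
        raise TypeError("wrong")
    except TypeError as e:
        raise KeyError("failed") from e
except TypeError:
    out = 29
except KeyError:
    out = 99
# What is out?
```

Step-by-step execution trace:
1. Inner try raises TypeError; inner `except TypeError as e` catches it.
2. `raise KeyError(...) from e` raises KeyError (TypeError is attached as __cause__, but only KeyError is active).
3. Outer `except TypeError` does not match KeyError; skipped.
4. Outer `except KeyError` matches → out = 99.
Result: 99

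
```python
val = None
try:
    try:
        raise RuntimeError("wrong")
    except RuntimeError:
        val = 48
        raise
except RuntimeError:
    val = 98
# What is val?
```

Step-by-step execution trace:
1. Inner try: `raise RuntimeError("wrong")` raises RuntimeError.
2. Inner `except RuntimeError` matches → val = 48.
3. bare `raise` re-raises the same RuntimeError.
4. Outer `except RuntimeError` matches → val = 98.
Result: 98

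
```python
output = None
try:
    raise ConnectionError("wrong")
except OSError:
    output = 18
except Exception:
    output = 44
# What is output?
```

Step-by-step execution trace:
1. `raise ConnectionError(...)` raises ConnectionError.
2. `except OSError` matches (ConnectionError is a subclass of OSError) → output = 18.
3. `except Exception` is not reached.
Result: 18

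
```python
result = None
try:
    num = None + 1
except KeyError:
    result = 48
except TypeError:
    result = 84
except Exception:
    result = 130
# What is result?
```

Step-by-step execution trace:
1. `num = None + 1` raises TypeError.
2. `except KeyError` does not match TypeError; skipped.
3. `except TypeError` matches → result = 84.
4. Remaining except clauses are skipped.
Result: 84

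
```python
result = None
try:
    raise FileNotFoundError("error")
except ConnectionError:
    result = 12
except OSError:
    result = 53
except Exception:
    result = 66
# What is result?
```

Step-by-step execution trace:
1. `raise FileNotFoundError(...)` raises FileNotFoundError.
2. `except ConnectionError` does not match (FileNotFoundError is not a subclass of ConnectionError); skipped.
3. `except OSError` matches (FileNotFoundError is a subclass of OSError) → result = 53.
4. `except Exception` is not reached.
Result: 53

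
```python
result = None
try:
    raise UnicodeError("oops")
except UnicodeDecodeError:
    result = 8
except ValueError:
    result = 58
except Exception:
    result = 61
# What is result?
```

Step-by-step execution trace:
1. `raise UnicodeError(...)` raises UnicodeError.
2. `except UnicodeDecodeError` does not match (UnicodeError is not a subclass of UnicodeDecodeError); skipped.
3. `except ValueError` matches (UnicodeError is a subclass of ValueError) → result = 58.
4. `except Exception` is not reached.
Result: 58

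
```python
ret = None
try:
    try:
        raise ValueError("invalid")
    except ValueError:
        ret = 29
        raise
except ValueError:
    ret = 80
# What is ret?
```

Step-by-step execution trace:
1. Inner try: `raise ValueError("invalid")` raises ValueError.
2. Inner `except ValueError` matches → ret = 29.
3. bare `raise` re-raises the same ValueError.
4. Outer `except ValueError` matches → ret = 80.
Result: 80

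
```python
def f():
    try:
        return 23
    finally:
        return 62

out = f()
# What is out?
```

Step-by-step execution trace:
1. `f()` enters try: `return 23` sets pending return value 23.
2. Before returning, `finally: return 62` runs and overrides the pending return.
3. f() returns 62 → out = 62.
Result: 62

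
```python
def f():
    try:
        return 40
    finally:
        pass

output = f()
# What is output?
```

Step-by-step execution trace:
1. `f()` enters try: `return 40` sets pending return value 40.
2. Before returning, `finally: pass` runs (no effect).
3. f() returns 40 → output = 40.
Result: 40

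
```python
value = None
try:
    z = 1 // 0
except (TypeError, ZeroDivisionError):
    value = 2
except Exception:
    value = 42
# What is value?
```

Step-by-step execution trace:
1. `z = 1 // 0` raises ZeroDivisionError.
2. `except (TypeError, ZeroDivisionError)` matches (ZeroDivisionError is in the tuple) → value = 2.
3. `except Exception` is not reached.
Result: 2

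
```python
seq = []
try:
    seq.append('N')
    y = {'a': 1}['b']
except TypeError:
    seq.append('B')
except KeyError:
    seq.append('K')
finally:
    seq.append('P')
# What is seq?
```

Step-by-step execution trace:
1. try: `seq.append('N')` → seq = ['N'].
2. `y = {'a': 1}['b']` raises KeyError.
3. `except TypeError` does not match KeyError; skipped.
4. `except KeyError` matches → `seq.append('K')` → seq = ['N', 'K'].
5. finally always runs: `seq.append('P')` → seq = ['N', 'K', 'P'].
Result: ['N', 'K', 'P']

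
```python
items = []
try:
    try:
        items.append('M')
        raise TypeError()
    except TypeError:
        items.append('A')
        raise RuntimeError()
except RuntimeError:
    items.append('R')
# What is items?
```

Step-by-step execution trace:
1. Inner try: `items.append('M')` → items = ['M'].
2. `raise TypeError()` raises TypeError.
3. Inner `except TypeError` matches → `items.append('A')` → items = ['M', 'A'].
4. `raise RuntimeError()` raises RuntimeError; propagates to outer try.
5. Outer `except RuntimeError` matches → `items.append('R')` → items = ['M', 'A', 'R'].
Result: ['M', 'A', 'R']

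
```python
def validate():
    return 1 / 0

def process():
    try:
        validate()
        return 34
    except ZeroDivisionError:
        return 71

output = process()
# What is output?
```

Step-by-step execution trace:
1. `process()` calls `validate()`.
2. `validate()` evaluates `1 / 0`, which raises ZeroDivisionError; it propagates to the caller.
3. `return 34` is not reached.
4. `except ZeroDivisionError` in process matches → returns 71.
5. output = 71.
Result: 71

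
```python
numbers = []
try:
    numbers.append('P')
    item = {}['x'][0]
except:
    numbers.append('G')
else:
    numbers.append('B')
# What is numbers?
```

Step-by-step execution trace:
1. try: `numbers.append('P')` → numbers = ['P'].
2. `item = {}['x'][0]` raises KeyError.
3. bare `except` matches → `numbers.append('G')` → numbers = ['P', 'G'].
4. `else` is skipped (an exception was raised).
Result: ['P', 'G']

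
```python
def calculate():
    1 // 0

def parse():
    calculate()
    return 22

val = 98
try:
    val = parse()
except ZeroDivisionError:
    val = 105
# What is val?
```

Step-by-step execution trace:
1. val starts at 98.
2. try: `parse()` calls `calculate()`.
3. `calculate()` evaluates `1 // 0`, which raises ZeroDivisionError; it propagates through parse (uncaught).
4. `return 22` in parse is not reached; the assignment to val does not complete.
5. `except ZeroDivisionError` matches → val = 105.
Result: 105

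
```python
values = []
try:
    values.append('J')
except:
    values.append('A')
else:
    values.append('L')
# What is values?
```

Step-by-step execution trace:
1. try: `values.append('J')` → values = ['J']. No exception raised.
2. `except` is skipped.
3. `else` runs (try completed without exception): `values.append('L')` → values = ['J', 'L'].
Result: ['J', 'L']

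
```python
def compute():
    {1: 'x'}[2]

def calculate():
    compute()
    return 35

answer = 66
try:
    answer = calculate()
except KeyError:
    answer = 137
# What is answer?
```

Step-by-step execution trace:
1. answer starts at 66.
2. try: `calculate()` calls `compute()`.
3. `compute()` evaluates `{1: 'x'}[2]`, which raises KeyError; it propagates through calculate (uncaught).
4. `return 35` in calculate is not reached; the assignment to answer does not complete.
5. `except KeyError` matches → answer = 137.
Result: 137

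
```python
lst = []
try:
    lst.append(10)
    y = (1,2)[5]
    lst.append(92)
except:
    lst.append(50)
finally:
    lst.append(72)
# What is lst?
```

Step-by-step execution trace:
1. try: `lst.append(10)` → lst = [10].
2. `y = (1,2)[5]` raises IndexError; `lst.append(92)` is not reached.
3. bare `except` matches → `lst.append(50)` → lst = [10, 50].
4. finally always runs: `lst.append(72)` → lst = [10, 50, 72].
Result: [10, 50, 72]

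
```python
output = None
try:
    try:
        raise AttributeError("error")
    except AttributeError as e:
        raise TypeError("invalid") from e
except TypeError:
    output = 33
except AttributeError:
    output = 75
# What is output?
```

Step-by-step execution trace:
1. Inner try raises AttributeError; inner `except AttributeError as e` catches it.
2. `raise TypeError(...) from e` raises TypeError (AttributeError is attached as __cause__, but only TypeError is active).
3. Outer `except TypeError` matches → output = 33.
4. `except AttributeError` is not reached.
Result: 33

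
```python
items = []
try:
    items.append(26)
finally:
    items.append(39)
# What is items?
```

Step-by-step execution trace:
1. try: `items.append(26)` → items = [26].
2. The try body completes without raising.
3. finally always runs: `items.append(39)` → items = [26, 39].
Result: [26, 39]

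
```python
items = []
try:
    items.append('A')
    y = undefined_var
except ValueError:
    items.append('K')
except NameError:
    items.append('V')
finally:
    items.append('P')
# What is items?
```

Step-by-step execution trace:
1. try: `items.append('A')` → items = ['A'].
2. `y = undefined_var` raises NameError.
3. `except ValueError` does not match NameError; skipped.
4. `except NameError` matches → `items.append('V')` → items = ['A', 'V'].
5. finally always runs: `items.append('P')` → items = ['A', 'V', 'P'].
Result: ['A', 'V', 'P']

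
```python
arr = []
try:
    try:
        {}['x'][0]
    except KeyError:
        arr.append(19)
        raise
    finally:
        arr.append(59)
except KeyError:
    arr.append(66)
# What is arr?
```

Step-by-step execution trace:
1. Inner try: `{}['x'][0]` raises KeyError.
2. Inner `except KeyError` matches → `arr.append(19)` → arr = [19].
3. bare `raise` re-raises KeyError.
4. Inner `finally` runs during unwinding: `arr.append(59)` → arr = [19, 59].
5. Outer `except KeyError` matches → `arr.append(66)` → arr = [19, 59, 66].
Result: [19, 59, 66]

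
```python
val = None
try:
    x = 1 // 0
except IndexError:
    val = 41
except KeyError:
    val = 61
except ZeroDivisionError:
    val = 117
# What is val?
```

Step-by-step execution trace:
1. `x = 1 // 0` raises ZeroDivisionError.
2. `except IndexError` does not match ZeroDivisionError; skipped.
3. `except KeyError` does not match ZeroDivisionError; skipped.
4. `except ZeroDivisionError` matches → val = 117.
Result: 117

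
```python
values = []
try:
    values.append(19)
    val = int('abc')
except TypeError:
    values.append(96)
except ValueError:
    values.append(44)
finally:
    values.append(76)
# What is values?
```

Step-by-step execution trace:
1. try: `values.append(19)` → values = [19].
2. `val = int('abc')` raises ValueError.
3. `except TypeError` does not match ValueError; skipped.
4. `except ValueError` matches → `values.append(44)` → values = [19, 44].
5. finally always runs: `values.append(76)` → values = [19, 44, 76].
Result: [19, 44, 76]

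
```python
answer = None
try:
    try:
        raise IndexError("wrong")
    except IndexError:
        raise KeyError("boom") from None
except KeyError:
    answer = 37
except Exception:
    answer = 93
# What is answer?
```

Step-by-step execution trace:
1. Inner try raises IndexError; inner `except IndexError` catches it.
2. `raise KeyError(...) from None` raises KeyError (from None suppresses __context__, but the active exception is still KeyError).
3. Outer `except KeyError` matches → answer = 37.
4. `except Exception` is not reached.
Result: 37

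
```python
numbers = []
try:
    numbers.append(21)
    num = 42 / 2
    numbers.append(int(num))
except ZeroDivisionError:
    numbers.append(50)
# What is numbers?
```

Step-by-step execution trace:
1. try: `numbers.append(21)` → numbers = [21].
2. `num = 42 / 2` → num = 21.0. No exception raised.
3. `numbers.append(int(num))` → numbers = [21, 21].
4. `except ZeroDivisionError` is skipped (no exception was raised).
Result: [21, 21]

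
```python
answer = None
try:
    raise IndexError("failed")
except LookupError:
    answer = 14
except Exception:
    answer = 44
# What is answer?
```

Step-by-step execution trace:
1. `raise IndexError(...)` raises IndexError.
2. `except LookupError` matches (IndexError is a subclass of LookupError) → answer = 14.
3. `except Exception` is not reached.
Result: 14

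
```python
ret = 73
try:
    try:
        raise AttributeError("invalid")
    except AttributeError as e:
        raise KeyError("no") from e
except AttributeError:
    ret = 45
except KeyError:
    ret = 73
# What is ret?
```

Step-by-step execution trace:
1. Inner try raises AttributeError; inner `except AttributeError as e` catches it.
2. `raise KeyError(...) from e` raises KeyError (AttributeError is attached as __cause__, but only KeyError is active).
3. Outer `except AttributeError` does not match KeyError; skipped.
4. Outer `except KeyError` matches → ret = 73.
Result: 73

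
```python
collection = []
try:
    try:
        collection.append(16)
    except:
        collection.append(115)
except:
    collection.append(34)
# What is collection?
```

Step-by-step execution trace:
1. Inner try: `collection.append(16)` → collection = [16]. No exception raised.
2. Inner `except` is skipped.
3. Inner try completes normally; outer `except` is skipped.
Result: [16]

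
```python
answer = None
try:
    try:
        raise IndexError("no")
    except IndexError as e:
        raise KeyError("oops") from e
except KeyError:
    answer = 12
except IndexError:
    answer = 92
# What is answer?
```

Step-by-step execution trace:
1. Inner try raises IndexError; inner `except IndexError as e` catches it.
2. `raise KeyError(...) from e` raises KeyError (IndexError is attached as __cause__, but only KeyError is active).
3. Outer `except KeyError` matches → answer = 12.
4. `except IndexError` is not reached.
Result: 12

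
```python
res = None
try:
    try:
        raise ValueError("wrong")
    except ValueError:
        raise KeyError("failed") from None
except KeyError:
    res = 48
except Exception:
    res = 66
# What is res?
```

Step-by-step execution trace:
1. Inner try raises ValueError; inner `except ValueError` catches it.
2. `raise KeyError(...) from None` raises KeyError (from None suppresses __context__, but the active exception is still KeyError).
3. Outer `except KeyError` matches → res = 48.
4. `except Exception` is not reached.
Result: 48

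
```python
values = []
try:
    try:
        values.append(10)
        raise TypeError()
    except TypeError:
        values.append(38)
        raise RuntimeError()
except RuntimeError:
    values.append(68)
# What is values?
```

Step-by-step execution trace:
1. Inner try: `values.append(10)` → values = [10].
2. `raise TypeError()` raises TypeError.
3. Inner `except TypeError` matches → `values.append(38)` → values = [10, 38].
4. `raise RuntimeError()` raises RuntimeError; propagates to outer try.
5. Outer `except RuntimeError` matches → `values.append(68)` → values = [10, 38, 68].
Result: [10, 38, 68]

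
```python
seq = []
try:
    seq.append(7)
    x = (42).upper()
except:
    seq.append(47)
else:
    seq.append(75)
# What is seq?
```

Step-by-step execution trace:
1. try: `seq.append(7)` → seq = [7].
2. `x = (42).upper()` raises AttributeError.
3. bare `except` matches → `seq.append(47)` → seq = [7, 47].
4. `else` is skipped (an exception was raised).
Result: [7, 47]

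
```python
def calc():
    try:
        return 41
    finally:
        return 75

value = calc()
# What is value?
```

Step-by-step execution trace:
1. `calc()` enters try: `return 41` sets pending return value 41.
2. Before returning, `finally: return 75` runs and overrides the pending return.
3. calc() returns 75 → value = 75.
Result: 75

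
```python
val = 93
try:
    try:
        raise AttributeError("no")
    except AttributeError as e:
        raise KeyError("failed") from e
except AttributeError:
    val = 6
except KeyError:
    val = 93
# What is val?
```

Step-by-step execution trace:
1. Inner try raises AttributeError; inner `except AttributeError as e` catches it.
2. `raise KeyError(...) from e` raises KeyError (AttributeError is attached as __cause__, but only KeyError is active).
3. Outer `except AttributeError` does not match KeyError; skipped.
4. Outer `except KeyError` matches → val = 93.
Result: 93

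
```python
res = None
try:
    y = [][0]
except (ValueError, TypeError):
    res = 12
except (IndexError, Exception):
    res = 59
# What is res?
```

Step-by-step execution trace:
1. `y = [][0]` raises IndexError.
2. `except (ValueError, TypeError)` does not match IndexError; skipped.
3. `except (IndexError, Exception)` matches (IndexError is in the tuple) → res = 59.
Result: 59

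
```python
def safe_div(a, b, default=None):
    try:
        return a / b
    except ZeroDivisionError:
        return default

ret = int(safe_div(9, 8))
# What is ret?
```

Step-by-step execution trace:
1. `safe_div(9, 8)` enters try: `return 9 / 8` → returns 1.125. No exception raised.
2. `except ZeroDivisionError` is skipped.
3. `int(1.125)` → 1 → ret = 1.
Result: 1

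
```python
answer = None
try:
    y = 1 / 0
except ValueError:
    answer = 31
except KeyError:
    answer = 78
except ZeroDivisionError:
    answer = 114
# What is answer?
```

Step-by-step execution trace:
1. `y = 1 / 0` raises ZeroDivisionError.
2. `except ValueError` does not match ZeroDivisionError; skipped.
3. `except KeyError` does not match ZeroDivisionError; skipped.
4. `except ZeroDivisionError` matches → answer = 114.
Result: 114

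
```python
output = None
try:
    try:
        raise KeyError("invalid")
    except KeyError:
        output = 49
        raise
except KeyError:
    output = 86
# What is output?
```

Step-by-step execution trace:
1. Inner try: `raise KeyError("invalid")` raises KeyError.
2. Inner `except KeyError` matches → output = 49.
3. bare `raise` re-raises the same KeyError.
4. Outer `except KeyError` matches → output = 86.
Result: 86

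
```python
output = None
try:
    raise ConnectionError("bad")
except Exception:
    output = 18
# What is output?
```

Step-by-step execution trace:
1. `raise ConnectionError(...)` raises ConnectionError.
2. `except Exception` matches (ConnectionError is a subclass of Exception) → output = 18.
Result: 18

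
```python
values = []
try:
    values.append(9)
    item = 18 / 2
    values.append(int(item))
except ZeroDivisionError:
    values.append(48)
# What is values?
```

Step-by-step execution trace:
1. try: `values.append(9)` → values = [9].
2. `item = 18 / 2` → item = 9.0. No exception raised.
3. `values.append(int(item))` → values = [9, 9].
4. `except ZeroDivisionError` is skipped (no exception was raised).
Result: [9, 9]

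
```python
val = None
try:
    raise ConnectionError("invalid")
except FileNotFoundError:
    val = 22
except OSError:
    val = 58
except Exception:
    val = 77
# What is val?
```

Step-by-step execution trace:
1. `raise ConnectionError(...)` raises ConnectionError.
2. `except FileNotFoundError` does not match (ConnectionError is not a subclass of FileNotFoundError); skipped.
3. `except OSError` matches (ConnectionError is a subclass of OSError) → val = 58.
4. `except Exception` is not reached.
Result: 58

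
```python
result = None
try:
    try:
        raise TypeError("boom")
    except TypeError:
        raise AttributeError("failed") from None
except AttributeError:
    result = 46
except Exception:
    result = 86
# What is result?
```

Step-by-step execution trace:
1. Inner try raises TypeError; inner `except TypeError` catches it.
2. `raise AttributeError(...) from None` raises AttributeError (from None suppresses __context__, but the active exception is still AttributeError).
3. Outer `except AttributeError` matches → result = 46.
4. `except Exception` is not reached.
Result: 46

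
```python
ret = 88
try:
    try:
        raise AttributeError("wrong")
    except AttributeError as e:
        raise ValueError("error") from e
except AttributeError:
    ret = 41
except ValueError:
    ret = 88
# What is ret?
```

Step-by-step execution trace:
1. Inner try raises AttributeError; inner `except AttributeError as e` catches it.
2. `raise ValueError(...) from e` raises ValueError (AttributeError is attached as __cause__, but only ValueError is active).
3. Outer `except AttributeError` does not match ValueError; skipped.
4. Outer `except ValueError` matches → ret = 88.
Result: 88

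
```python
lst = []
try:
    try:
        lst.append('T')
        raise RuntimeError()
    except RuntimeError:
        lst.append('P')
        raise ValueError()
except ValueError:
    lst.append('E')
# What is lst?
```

Step-by-step execution trace:
1. Inner try: `lst.append('T')` → lst = ['T'].
2. `raise RuntimeError()` raises RuntimeError.
3. Inner `except RuntimeError` matches → `lst.append('P')` → lst = ['T', 'P'].
4. `raise ValueError()` raises ValueError; propagates to outer try.
5. Outer `except ValueError` matches → `lst.append('E')` → lst = ['T', 'P', 'E'].
Result: ['T', 'P', 'E']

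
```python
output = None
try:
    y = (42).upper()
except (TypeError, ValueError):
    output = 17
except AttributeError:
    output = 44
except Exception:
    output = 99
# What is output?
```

Step-by-step execution trace:
1. `y = (42).upper()` raises AttributeError.
2. `except (TypeError, ValueError)` does not match AttributeError; skipped.
3. `except AttributeError` matches (exact type match) → output = 44.
4. `except Exception` is not reached.
Result: 44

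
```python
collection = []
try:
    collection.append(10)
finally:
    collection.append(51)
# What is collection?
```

Step-by-step execution trace:
1. try: `collection.append(10)` → collection = [10].
2. The try body completes without raising.
3. finally always runs: `collection.append(51)` → collection = [10, 51].
Result: [10, 51]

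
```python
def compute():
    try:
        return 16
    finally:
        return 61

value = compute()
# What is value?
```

Step-by-step execution trace:
1. `compute()` enters try: `return 16` sets pending return value 16.
2. Before returning, `finally: return 61` runs and overrides the pending return.
3. compute() returns 61 → value = 61.
Result: 61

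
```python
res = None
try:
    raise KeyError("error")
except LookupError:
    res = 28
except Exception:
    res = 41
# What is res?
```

Step-by-step execution trace:
1. `raise KeyError(...)` raises KeyError.
2. `except LookupError` matches (KeyError is a subclass of LookupError) → res = 28.
3. `except Exception` is not reached.
Result: 28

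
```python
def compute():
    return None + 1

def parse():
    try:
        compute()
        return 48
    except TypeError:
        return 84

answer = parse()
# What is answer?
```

Step-by-step execution trace:
1. `parse()` calls `compute()`.
2. `compute()` evaluates `None + 1`, which raises TypeError; it propagates to the caller.
3. `return 48` is not reached.
4. `except TypeError` in parse matches → returns 84.
5. answer = 84.
Result: 84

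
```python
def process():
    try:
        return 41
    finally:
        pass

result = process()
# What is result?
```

Step-by-step execution trace:
1. `process()` enters try: `return 41` sets pending return value 41.
2. Before returning, `finally: pass` runs (no effect).
3. process() returns 41 → result = 41.
Result: 41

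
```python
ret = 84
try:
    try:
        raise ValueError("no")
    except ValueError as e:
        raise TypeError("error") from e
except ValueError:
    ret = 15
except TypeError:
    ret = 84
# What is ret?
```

Step-by-step execution trace:
1. Inner try raises ValueError; inner `except ValueError as e` catches it.
2. `raise TypeError(...) from e` raises TypeError (ValueError is attached as __cause__, but only TypeError is active).
3. Outer `except ValueError` does not match TypeError; skipped.
4. Outer `except TypeError` matches → ret = 84.
Result: 84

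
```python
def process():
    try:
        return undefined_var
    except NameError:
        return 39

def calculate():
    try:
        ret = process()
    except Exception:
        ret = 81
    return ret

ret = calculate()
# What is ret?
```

Step-by-step execution trace:
1. `calculate()` calls `process()`.
2. In process: `undefined_var` raises NameError; `except NameError` catches it → returns 39.
3. In calculate: `ret = process()` → ret = 39. No exception reaches calculate.
4. `except Exception` is skipped; calculate returns 39.
5. ret = 39.
Result: 39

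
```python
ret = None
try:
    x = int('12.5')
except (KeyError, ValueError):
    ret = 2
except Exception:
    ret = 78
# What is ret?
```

Step-by-step execution trace:
1. `x = int('12.5')` raises ValueError.
2. `except (KeyError, ValueError)` matches (ValueError is in the tuple) → ret = 2.
3. `except Exception` is not reached.
Result: 2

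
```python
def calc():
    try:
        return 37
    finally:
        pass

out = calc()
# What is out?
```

Step-by-step execution trace:
1. `calc()` enters try: `return 37` sets pending return value 37.
2. Before returning, `finally: pass` runs (no effect).
3. calc() returns 37 → out = 37.
Result: 37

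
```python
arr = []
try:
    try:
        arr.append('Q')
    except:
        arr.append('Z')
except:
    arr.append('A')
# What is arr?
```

Step-by-step execution trace:
1. Inner try: `arr.append('Q')` → arr = ['Q']. No exception raised.
2. Inner `except` is skipped.
3. Inner try completes normally; outer `except` is skipped.
Result: ['Q']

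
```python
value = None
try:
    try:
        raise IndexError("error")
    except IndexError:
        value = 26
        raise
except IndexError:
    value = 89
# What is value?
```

Step-by-step execution trace:
1. Inner try: `raise IndexError("error")` raises IndexError.
2. Inner `except IndexError` matches → value = 26.
3. bare `raise` re-raises the same IndexError.
4. Outer `except IndexError` matches → value = 89.
Result: 89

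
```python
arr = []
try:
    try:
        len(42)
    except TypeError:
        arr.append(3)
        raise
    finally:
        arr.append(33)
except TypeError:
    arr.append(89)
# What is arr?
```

Step-by-step execution trace:
1. Inner try: `len(42)` raises TypeError.
2. Inner `except TypeError` matches → `arr.append(3)` → arr = [3].
3. bare `raise` re-raises TypeError.
4. Inner `finally` runs during unwinding: `arr.append(33)` → arr = [3, 33].
5. Outer `except TypeError` matches → `arr.append(89)` → arr = [3, 33, 89].
Result: [3, 33, 89]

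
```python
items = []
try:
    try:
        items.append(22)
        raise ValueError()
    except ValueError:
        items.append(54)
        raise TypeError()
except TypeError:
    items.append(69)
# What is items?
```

Step-by-step execution trace:
1. Inner try: `items.append(22)` → items = [22].
2. `raise ValueError()` raises ValueError.
3. Inner `except ValueError` matches → `items.append(54)` → items = [22, 54].
4. `raise TypeError()` raises TypeError; propagates to outer try.
5. Outer `except TypeError` matches → `items.append(69)` → items = [22, 54, 69].
Result: [22, 54, 69]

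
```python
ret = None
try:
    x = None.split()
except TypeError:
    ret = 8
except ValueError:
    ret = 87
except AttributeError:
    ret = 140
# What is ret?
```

Step-by-step execution trace:
1. `x = None.split()` raises AttributeError.
2. `except TypeError` does not match AttributeError; skipped.
3. `except ValueError` does not match AttributeError; skipped.
4. `except AttributeError` matches → ret = 140.
Result: 140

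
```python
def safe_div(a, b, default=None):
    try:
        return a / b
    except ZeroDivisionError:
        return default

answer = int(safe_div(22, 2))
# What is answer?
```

Step-by-step execution trace:
1. `safe_div(22, 2)` enters try: `return 22 / 2` → returns 11.0. No exception raised.
2. `except ZeroDivisionError` is skipped.
3. `int(11.0)` → 11 → answer = 11.
Result: 11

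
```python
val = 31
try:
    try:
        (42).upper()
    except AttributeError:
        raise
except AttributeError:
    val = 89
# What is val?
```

Step-by-step execution trace:
1. Inner try: `(42).upper()` raises AttributeError.
2. Inner `except AttributeError` matches; bare `raise` re-raises the same AttributeError.
3. Outer `except AttributeError` matches → val = 89.
Result: 89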